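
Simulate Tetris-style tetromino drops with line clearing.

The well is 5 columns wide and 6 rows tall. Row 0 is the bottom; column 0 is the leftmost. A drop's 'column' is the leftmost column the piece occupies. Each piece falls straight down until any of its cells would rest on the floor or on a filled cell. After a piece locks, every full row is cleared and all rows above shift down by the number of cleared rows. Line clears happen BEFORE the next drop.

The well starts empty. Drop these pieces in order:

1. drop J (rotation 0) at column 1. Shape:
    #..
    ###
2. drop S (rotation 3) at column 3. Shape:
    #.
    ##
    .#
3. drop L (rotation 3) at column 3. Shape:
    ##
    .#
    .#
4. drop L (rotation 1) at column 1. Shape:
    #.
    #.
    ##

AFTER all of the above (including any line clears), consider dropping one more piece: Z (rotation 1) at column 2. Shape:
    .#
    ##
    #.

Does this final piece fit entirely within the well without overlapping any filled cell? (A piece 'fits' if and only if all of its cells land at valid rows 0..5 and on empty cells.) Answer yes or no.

Answer: no

Derivation:
Drop 1: J rot0 at col 1 lands with bottom-row=0; cleared 0 line(s) (total 0); column heights now [0 2 1 1 0], max=2
Drop 2: S rot3 at col 3 lands with bottom-row=0; cleared 0 line(s) (total 0); column heights now [0 2 1 3 2], max=3
Drop 3: L rot3 at col 3 lands with bottom-row=2; cleared 0 line(s) (total 0); column heights now [0 2 1 5 5], max=5
Drop 4: L rot1 at col 1 lands with bottom-row=2; cleared 0 line(s) (total 0); column heights now [0 5 3 5 5], max=5
Test piece Z rot1 at col 2 (width 2): heights before test = [0 5 3 5 5]; fits = False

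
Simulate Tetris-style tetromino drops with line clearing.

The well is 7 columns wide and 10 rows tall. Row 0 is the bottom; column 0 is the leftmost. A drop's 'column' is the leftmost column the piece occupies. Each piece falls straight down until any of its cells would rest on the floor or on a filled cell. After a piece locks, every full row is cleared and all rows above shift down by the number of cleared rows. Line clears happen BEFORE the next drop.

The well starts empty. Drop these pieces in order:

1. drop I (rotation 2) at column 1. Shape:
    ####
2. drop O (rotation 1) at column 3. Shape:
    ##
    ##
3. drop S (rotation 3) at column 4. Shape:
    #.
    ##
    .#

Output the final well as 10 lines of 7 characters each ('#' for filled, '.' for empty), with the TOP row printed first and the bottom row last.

Answer: .......
.......
.......
.......
.......
....#..
....##.
...###.
...##..
.####..

Derivation:
Drop 1: I rot2 at col 1 lands with bottom-row=0; cleared 0 line(s) (total 0); column heights now [0 1 1 1 1 0 0], max=1
Drop 2: O rot1 at col 3 lands with bottom-row=1; cleared 0 line(s) (total 0); column heights now [0 1 1 3 3 0 0], max=3
Drop 3: S rot3 at col 4 lands with bottom-row=2; cleared 0 line(s) (total 0); column heights now [0 1 1 3 5 4 0], max=5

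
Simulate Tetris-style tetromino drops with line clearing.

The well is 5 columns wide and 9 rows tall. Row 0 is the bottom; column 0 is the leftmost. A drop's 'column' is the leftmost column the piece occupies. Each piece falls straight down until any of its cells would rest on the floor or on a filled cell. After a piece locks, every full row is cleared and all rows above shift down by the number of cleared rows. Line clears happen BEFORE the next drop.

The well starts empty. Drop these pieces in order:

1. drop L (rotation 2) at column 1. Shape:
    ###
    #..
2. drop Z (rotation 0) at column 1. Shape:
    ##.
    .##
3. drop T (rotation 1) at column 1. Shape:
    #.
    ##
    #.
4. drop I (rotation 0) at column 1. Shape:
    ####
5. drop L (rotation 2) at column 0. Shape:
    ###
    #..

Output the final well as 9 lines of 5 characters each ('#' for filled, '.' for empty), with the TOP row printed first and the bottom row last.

Answer: .....
###..
.#...
.##..
.#...
.##..
..##.
.###.
.#...

Derivation:
Drop 1: L rot2 at col 1 lands with bottom-row=0; cleared 0 line(s) (total 0); column heights now [0 2 2 2 0], max=2
Drop 2: Z rot0 at col 1 lands with bottom-row=2; cleared 0 line(s) (total 0); column heights now [0 4 4 3 0], max=4
Drop 3: T rot1 at col 1 lands with bottom-row=4; cleared 0 line(s) (total 0); column heights now [0 7 6 3 0], max=7
Drop 4: I rot0 at col 1 lands with bottom-row=7; cleared 0 line(s) (total 0); column heights now [0 8 8 8 8], max=8
Drop 5: L rot2 at col 0 lands with bottom-row=7; cleared 1 line(s) (total 1); column heights now [8 8 8 3 0], max=8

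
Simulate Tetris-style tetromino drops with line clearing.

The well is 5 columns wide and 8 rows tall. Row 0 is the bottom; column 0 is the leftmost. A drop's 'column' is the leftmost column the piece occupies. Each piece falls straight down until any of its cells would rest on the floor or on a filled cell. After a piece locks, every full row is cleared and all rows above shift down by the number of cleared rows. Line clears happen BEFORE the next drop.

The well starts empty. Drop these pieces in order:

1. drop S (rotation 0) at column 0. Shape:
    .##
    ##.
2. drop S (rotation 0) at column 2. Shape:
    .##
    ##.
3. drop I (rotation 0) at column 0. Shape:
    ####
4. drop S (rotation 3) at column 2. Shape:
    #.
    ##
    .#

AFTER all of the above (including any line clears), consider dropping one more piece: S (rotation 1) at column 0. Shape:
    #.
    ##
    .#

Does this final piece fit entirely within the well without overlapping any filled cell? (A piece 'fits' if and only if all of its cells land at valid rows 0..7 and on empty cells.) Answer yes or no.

Drop 1: S rot0 at col 0 lands with bottom-row=0; cleared 0 line(s) (total 0); column heights now [1 2 2 0 0], max=2
Drop 2: S rot0 at col 2 lands with bottom-row=2; cleared 0 line(s) (total 0); column heights now [1 2 3 4 4], max=4
Drop 3: I rot0 at col 0 lands with bottom-row=4; cleared 0 line(s) (total 0); column heights now [5 5 5 5 4], max=5
Drop 4: S rot3 at col 2 lands with bottom-row=5; cleared 0 line(s) (total 0); column heights now [5 5 8 7 4], max=8
Test piece S rot1 at col 0 (width 2): heights before test = [5 5 8 7 4]; fits = True

Answer: yes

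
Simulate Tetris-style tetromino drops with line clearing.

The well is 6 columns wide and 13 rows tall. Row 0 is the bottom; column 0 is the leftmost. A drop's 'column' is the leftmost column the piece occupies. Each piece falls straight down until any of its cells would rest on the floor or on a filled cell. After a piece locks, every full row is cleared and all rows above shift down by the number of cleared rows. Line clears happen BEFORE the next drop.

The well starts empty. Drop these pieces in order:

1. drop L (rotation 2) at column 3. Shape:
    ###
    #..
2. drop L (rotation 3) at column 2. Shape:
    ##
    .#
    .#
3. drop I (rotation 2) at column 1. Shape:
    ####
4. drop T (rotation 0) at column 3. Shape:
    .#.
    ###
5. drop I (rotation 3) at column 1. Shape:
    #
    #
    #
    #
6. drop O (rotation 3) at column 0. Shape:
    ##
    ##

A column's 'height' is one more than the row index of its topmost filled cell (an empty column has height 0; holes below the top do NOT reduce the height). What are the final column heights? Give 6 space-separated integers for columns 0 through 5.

Drop 1: L rot2 at col 3 lands with bottom-row=0; cleared 0 line(s) (total 0); column heights now [0 0 0 2 2 2], max=2
Drop 2: L rot3 at col 2 lands with bottom-row=2; cleared 0 line(s) (total 0); column heights now [0 0 5 5 2 2], max=5
Drop 3: I rot2 at col 1 lands with bottom-row=5; cleared 0 line(s) (total 0); column heights now [0 6 6 6 6 2], max=6
Drop 4: T rot0 at col 3 lands with bottom-row=6; cleared 0 line(s) (total 0); column heights now [0 6 6 7 8 7], max=8
Drop 5: I rot3 at col 1 lands with bottom-row=6; cleared 0 line(s) (total 0); column heights now [0 10 6 7 8 7], max=10
Drop 6: O rot3 at col 0 lands with bottom-row=10; cleared 0 line(s) (total 0); column heights now [12 12 6 7 8 7], max=12

Answer: 12 12 6 7 8 7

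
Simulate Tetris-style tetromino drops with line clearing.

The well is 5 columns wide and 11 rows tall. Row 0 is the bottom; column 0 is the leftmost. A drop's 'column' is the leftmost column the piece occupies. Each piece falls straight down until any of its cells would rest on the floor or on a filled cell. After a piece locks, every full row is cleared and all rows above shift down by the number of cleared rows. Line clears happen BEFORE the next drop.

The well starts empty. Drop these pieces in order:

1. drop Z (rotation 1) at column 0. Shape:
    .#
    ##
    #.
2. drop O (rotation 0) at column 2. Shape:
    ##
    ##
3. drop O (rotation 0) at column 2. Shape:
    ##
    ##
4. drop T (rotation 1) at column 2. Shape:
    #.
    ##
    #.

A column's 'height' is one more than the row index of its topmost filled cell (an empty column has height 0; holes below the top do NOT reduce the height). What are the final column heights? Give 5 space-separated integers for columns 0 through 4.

Drop 1: Z rot1 at col 0 lands with bottom-row=0; cleared 0 line(s) (total 0); column heights now [2 3 0 0 0], max=3
Drop 2: O rot0 at col 2 lands with bottom-row=0; cleared 0 line(s) (total 0); column heights now [2 3 2 2 0], max=3
Drop 3: O rot0 at col 2 lands with bottom-row=2; cleared 0 line(s) (total 0); column heights now [2 3 4 4 0], max=4
Drop 4: T rot1 at col 2 lands with bottom-row=4; cleared 0 line(s) (total 0); column heights now [2 3 7 6 0], max=7

Answer: 2 3 7 6 0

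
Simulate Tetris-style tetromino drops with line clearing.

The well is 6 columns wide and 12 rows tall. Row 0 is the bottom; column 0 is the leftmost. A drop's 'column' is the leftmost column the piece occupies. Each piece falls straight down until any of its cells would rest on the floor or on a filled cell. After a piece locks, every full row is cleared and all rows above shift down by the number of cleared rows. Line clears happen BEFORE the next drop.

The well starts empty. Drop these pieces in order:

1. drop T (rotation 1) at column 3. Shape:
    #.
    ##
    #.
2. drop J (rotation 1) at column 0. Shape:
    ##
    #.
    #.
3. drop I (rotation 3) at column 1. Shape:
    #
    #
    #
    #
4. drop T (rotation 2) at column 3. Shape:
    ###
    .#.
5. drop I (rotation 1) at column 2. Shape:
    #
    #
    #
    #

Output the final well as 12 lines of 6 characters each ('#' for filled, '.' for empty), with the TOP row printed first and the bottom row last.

Drop 1: T rot1 at col 3 lands with bottom-row=0; cleared 0 line(s) (total 0); column heights now [0 0 0 3 2 0], max=3
Drop 2: J rot1 at col 0 lands with bottom-row=0; cleared 0 line(s) (total 0); column heights now [3 3 0 3 2 0], max=3
Drop 3: I rot3 at col 1 lands with bottom-row=3; cleared 0 line(s) (total 0); column heights now [3 7 0 3 2 0], max=7
Drop 4: T rot2 at col 3 lands with bottom-row=2; cleared 0 line(s) (total 0); column heights now [3 7 0 4 4 4], max=7
Drop 5: I rot1 at col 2 lands with bottom-row=0; cleared 0 line(s) (total 0); column heights now [3 7 4 4 4 4], max=7

Answer: ......
......
......
......
......
.#....
.#....
.#....
.#####
#####.
#.###.
#.##..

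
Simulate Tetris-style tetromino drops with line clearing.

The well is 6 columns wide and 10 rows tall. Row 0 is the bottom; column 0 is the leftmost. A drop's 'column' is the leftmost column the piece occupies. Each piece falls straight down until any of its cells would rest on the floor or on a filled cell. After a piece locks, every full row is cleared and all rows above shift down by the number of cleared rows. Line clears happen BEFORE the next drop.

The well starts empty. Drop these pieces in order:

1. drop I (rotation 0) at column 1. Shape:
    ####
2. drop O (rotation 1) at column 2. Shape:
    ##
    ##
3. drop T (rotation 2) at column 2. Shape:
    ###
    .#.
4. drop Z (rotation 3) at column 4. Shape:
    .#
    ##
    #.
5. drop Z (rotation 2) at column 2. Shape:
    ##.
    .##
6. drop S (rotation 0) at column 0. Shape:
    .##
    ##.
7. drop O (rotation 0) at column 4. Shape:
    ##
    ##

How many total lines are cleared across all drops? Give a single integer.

Answer: 1

Derivation:
Drop 1: I rot0 at col 1 lands with bottom-row=0; cleared 0 line(s) (total 0); column heights now [0 1 1 1 1 0], max=1
Drop 2: O rot1 at col 2 lands with bottom-row=1; cleared 0 line(s) (total 0); column heights now [0 1 3 3 1 0], max=3
Drop 3: T rot2 at col 2 lands with bottom-row=3; cleared 0 line(s) (total 0); column heights now [0 1 5 5 5 0], max=5
Drop 4: Z rot3 at col 4 lands with bottom-row=5; cleared 0 line(s) (total 0); column heights now [0 1 5 5 7 8], max=8
Drop 5: Z rot2 at col 2 lands with bottom-row=7; cleared 0 line(s) (total 0); column heights now [0 1 9 9 8 8], max=9
Drop 6: S rot0 at col 0 lands with bottom-row=8; cleared 0 line(s) (total 0); column heights now [9 10 10 9 8 8], max=10
Drop 7: O rot0 at col 4 lands with bottom-row=8; cleared 1 line(s) (total 1); column heights now [0 9 9 8 9 9], max=9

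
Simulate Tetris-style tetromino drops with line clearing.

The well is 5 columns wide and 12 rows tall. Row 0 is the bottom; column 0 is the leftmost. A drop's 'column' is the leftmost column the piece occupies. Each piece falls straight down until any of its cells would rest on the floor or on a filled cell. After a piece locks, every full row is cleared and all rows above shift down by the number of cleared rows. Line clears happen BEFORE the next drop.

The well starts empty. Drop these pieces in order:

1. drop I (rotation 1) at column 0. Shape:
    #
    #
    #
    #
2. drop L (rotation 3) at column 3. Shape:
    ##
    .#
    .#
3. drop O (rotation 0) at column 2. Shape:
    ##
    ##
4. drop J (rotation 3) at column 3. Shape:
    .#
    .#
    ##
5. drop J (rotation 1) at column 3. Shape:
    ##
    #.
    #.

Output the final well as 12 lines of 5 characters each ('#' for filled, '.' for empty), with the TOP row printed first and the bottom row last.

Drop 1: I rot1 at col 0 lands with bottom-row=0; cleared 0 line(s) (total 0); column heights now [4 0 0 0 0], max=4
Drop 2: L rot3 at col 3 lands with bottom-row=0; cleared 0 line(s) (total 0); column heights now [4 0 0 3 3], max=4
Drop 3: O rot0 at col 2 lands with bottom-row=3; cleared 0 line(s) (total 0); column heights now [4 0 5 5 3], max=5
Drop 4: J rot3 at col 3 lands with bottom-row=5; cleared 0 line(s) (total 0); column heights now [4 0 5 6 8], max=8
Drop 5: J rot1 at col 3 lands with bottom-row=6; cleared 0 line(s) (total 0); column heights now [4 0 5 9 9], max=9

Answer: .....
.....
.....
...##
...##
...##
...##
..##.
#.##.
#..##
#...#
#...#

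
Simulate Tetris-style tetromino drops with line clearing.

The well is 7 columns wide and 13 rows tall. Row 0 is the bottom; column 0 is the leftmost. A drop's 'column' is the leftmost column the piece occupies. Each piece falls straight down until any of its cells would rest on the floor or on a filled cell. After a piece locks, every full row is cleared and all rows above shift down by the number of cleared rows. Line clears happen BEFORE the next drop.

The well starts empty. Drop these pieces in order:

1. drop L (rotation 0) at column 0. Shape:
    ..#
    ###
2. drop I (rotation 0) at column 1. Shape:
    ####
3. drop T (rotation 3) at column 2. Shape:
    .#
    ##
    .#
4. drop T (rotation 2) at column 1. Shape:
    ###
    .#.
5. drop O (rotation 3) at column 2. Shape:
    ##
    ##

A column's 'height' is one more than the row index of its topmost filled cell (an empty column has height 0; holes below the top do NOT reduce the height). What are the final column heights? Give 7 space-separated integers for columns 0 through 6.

Answer: 1 7 9 9 3 0 0

Derivation:
Drop 1: L rot0 at col 0 lands with bottom-row=0; cleared 0 line(s) (total 0); column heights now [1 1 2 0 0 0 0], max=2
Drop 2: I rot0 at col 1 lands with bottom-row=2; cleared 0 line(s) (total 0); column heights now [1 3 3 3 3 0 0], max=3
Drop 3: T rot3 at col 2 lands with bottom-row=3; cleared 0 line(s) (total 0); column heights now [1 3 5 6 3 0 0], max=6
Drop 4: T rot2 at col 1 lands with bottom-row=5; cleared 0 line(s) (total 0); column heights now [1 7 7 7 3 0 0], max=7
Drop 5: O rot3 at col 2 lands with bottom-row=7; cleared 0 line(s) (total 0); column heights now [1 7 9 9 3 0 0], max=9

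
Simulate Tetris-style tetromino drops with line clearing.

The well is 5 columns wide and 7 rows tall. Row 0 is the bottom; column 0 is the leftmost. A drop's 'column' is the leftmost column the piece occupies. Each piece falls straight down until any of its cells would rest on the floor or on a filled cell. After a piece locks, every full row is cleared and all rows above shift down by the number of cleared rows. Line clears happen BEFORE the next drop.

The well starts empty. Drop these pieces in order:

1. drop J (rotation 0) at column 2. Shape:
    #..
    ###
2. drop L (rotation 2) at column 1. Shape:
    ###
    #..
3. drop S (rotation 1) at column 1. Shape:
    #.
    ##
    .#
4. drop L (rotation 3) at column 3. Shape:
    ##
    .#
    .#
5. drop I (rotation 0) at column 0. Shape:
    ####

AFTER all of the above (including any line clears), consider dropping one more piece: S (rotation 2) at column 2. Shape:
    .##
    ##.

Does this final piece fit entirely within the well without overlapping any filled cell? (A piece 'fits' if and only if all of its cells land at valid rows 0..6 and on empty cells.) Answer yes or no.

Answer: no

Derivation:
Drop 1: J rot0 at col 2 lands with bottom-row=0; cleared 0 line(s) (total 0); column heights now [0 0 2 1 1], max=2
Drop 2: L rot2 at col 1 lands with bottom-row=1; cleared 0 line(s) (total 0); column heights now [0 3 3 3 1], max=3
Drop 3: S rot1 at col 1 lands with bottom-row=3; cleared 0 line(s) (total 0); column heights now [0 6 5 3 1], max=6
Drop 4: L rot3 at col 3 lands with bottom-row=1; cleared 0 line(s) (total 0); column heights now [0 6 5 4 4], max=6
Drop 5: I rot0 at col 0 lands with bottom-row=6; cleared 0 line(s) (total 0); column heights now [7 7 7 7 4], max=7
Test piece S rot2 at col 2 (width 3): heights before test = [7 7 7 7 4]; fits = False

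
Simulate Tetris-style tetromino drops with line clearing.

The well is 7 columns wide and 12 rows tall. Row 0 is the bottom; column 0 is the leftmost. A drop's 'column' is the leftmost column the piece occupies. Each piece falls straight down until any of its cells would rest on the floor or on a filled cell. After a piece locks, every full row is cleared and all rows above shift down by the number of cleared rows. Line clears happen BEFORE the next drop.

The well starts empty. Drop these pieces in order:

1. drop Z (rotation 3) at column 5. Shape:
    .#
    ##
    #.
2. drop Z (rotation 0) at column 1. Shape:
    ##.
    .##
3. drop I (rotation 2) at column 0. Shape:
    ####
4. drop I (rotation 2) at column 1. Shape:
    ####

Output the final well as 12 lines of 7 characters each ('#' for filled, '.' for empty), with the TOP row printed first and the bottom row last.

Drop 1: Z rot3 at col 5 lands with bottom-row=0; cleared 0 line(s) (total 0); column heights now [0 0 0 0 0 2 3], max=3
Drop 2: Z rot0 at col 1 lands with bottom-row=0; cleared 0 line(s) (total 0); column heights now [0 2 2 1 0 2 3], max=3
Drop 3: I rot2 at col 0 lands with bottom-row=2; cleared 0 line(s) (total 0); column heights now [3 3 3 3 0 2 3], max=3
Drop 4: I rot2 at col 1 lands with bottom-row=3; cleared 0 line(s) (total 0); column heights now [3 4 4 4 4 2 3], max=4

Answer: .......
.......
.......
.......
.......
.......
.......
.......
.####..
####..#
.##..##
..##.#.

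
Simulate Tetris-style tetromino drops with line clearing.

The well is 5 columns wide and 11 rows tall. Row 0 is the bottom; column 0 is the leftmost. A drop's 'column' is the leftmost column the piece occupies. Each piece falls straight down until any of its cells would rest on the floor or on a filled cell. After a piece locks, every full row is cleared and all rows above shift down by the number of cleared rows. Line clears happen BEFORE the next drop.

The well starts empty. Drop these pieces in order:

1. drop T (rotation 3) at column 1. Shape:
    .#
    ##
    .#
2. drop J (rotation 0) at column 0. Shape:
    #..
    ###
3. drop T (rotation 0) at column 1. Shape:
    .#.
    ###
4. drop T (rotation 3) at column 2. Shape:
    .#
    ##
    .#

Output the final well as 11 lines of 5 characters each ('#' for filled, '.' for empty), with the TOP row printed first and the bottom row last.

Answer: .....
.....
.....
...#.
..##.
..##.
####.
###..
..#..
.##..
..#..

Derivation:
Drop 1: T rot3 at col 1 lands with bottom-row=0; cleared 0 line(s) (total 0); column heights now [0 2 3 0 0], max=3
Drop 2: J rot0 at col 0 lands with bottom-row=3; cleared 0 line(s) (total 0); column heights now [5 4 4 0 0], max=5
Drop 3: T rot0 at col 1 lands with bottom-row=4; cleared 0 line(s) (total 0); column heights now [5 5 6 5 0], max=6
Drop 4: T rot3 at col 2 lands with bottom-row=5; cleared 0 line(s) (total 0); column heights now [5 5 7 8 0], max=8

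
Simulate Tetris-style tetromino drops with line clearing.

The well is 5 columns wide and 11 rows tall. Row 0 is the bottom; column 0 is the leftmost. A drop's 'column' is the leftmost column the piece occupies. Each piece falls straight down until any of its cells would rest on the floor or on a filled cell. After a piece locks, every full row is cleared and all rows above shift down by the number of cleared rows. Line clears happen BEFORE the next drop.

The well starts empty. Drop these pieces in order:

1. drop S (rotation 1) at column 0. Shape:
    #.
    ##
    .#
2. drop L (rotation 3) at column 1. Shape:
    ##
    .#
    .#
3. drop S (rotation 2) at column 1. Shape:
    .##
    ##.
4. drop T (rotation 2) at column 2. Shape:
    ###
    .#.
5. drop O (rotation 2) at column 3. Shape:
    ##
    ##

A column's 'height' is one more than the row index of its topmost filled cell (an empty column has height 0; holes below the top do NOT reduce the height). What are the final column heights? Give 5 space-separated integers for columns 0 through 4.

Drop 1: S rot1 at col 0 lands with bottom-row=0; cleared 0 line(s) (total 0); column heights now [3 2 0 0 0], max=3
Drop 2: L rot3 at col 1 lands with bottom-row=0; cleared 0 line(s) (total 0); column heights now [3 3 3 0 0], max=3
Drop 3: S rot2 at col 1 lands with bottom-row=3; cleared 0 line(s) (total 0); column heights now [3 4 5 5 0], max=5
Drop 4: T rot2 at col 2 lands with bottom-row=5; cleared 0 line(s) (total 0); column heights now [3 4 7 7 7], max=7
Drop 5: O rot2 at col 3 lands with bottom-row=7; cleared 0 line(s) (total 0); column heights now [3 4 7 9 9], max=9

Answer: 3 4 7 9 9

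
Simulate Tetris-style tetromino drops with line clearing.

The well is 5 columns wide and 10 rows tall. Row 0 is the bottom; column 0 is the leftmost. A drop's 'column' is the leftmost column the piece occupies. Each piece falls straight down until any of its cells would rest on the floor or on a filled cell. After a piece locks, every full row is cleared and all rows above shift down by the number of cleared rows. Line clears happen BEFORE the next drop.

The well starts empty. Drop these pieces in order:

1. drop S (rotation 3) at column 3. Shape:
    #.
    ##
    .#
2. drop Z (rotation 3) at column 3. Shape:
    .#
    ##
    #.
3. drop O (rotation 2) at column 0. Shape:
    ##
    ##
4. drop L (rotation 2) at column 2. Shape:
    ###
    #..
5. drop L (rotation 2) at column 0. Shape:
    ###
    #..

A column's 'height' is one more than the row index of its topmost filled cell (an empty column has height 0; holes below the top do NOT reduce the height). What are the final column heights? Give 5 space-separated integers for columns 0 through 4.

Answer: 8 8 8 7 7

Derivation:
Drop 1: S rot3 at col 3 lands with bottom-row=0; cleared 0 line(s) (total 0); column heights now [0 0 0 3 2], max=3
Drop 2: Z rot3 at col 3 lands with bottom-row=3; cleared 0 line(s) (total 0); column heights now [0 0 0 5 6], max=6
Drop 3: O rot2 at col 0 lands with bottom-row=0; cleared 0 line(s) (total 0); column heights now [2 2 0 5 6], max=6
Drop 4: L rot2 at col 2 lands with bottom-row=5; cleared 0 line(s) (total 0); column heights now [2 2 7 7 7], max=7
Drop 5: L rot2 at col 0 lands with bottom-row=6; cleared 0 line(s) (total 0); column heights now [8 8 8 7 7], max=8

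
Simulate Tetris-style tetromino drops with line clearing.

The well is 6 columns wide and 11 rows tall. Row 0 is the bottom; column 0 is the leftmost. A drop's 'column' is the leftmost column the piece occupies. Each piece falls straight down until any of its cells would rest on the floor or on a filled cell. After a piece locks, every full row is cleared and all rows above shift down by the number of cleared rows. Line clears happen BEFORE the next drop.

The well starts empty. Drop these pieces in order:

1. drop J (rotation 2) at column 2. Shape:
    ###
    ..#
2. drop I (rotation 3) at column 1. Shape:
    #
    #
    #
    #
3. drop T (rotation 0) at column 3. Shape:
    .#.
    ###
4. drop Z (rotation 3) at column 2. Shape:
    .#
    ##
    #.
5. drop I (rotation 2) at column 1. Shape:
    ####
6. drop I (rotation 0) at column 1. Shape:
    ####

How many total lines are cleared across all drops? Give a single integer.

Drop 1: J rot2 at col 2 lands with bottom-row=0; cleared 0 line(s) (total 0); column heights now [0 0 2 2 2 0], max=2
Drop 2: I rot3 at col 1 lands with bottom-row=0; cleared 0 line(s) (total 0); column heights now [0 4 2 2 2 0], max=4
Drop 3: T rot0 at col 3 lands with bottom-row=2; cleared 0 line(s) (total 0); column heights now [0 4 2 3 4 3], max=4
Drop 4: Z rot3 at col 2 lands with bottom-row=2; cleared 0 line(s) (total 0); column heights now [0 4 4 5 4 3], max=5
Drop 5: I rot2 at col 1 lands with bottom-row=5; cleared 0 line(s) (total 0); column heights now [0 6 6 6 6 3], max=6
Drop 6: I rot0 at col 1 lands with bottom-row=6; cleared 0 line(s) (total 0); column heights now [0 7 7 7 7 3], max=7

Answer: 0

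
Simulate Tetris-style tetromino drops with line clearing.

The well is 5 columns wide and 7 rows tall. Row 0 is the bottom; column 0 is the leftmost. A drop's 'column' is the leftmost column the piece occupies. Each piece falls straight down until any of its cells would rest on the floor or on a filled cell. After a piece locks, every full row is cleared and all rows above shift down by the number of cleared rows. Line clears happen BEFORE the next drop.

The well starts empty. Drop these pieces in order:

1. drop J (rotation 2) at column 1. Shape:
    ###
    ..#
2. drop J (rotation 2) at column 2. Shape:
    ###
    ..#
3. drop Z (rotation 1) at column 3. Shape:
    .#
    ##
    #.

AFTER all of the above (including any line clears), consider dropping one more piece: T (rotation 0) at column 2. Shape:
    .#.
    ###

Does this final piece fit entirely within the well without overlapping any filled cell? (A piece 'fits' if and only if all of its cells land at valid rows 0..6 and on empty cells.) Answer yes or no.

Answer: no

Derivation:
Drop 1: J rot2 at col 1 lands with bottom-row=0; cleared 0 line(s) (total 0); column heights now [0 2 2 2 0], max=2
Drop 2: J rot2 at col 2 lands with bottom-row=1; cleared 0 line(s) (total 0); column heights now [0 2 3 3 3], max=3
Drop 3: Z rot1 at col 3 lands with bottom-row=3; cleared 0 line(s) (total 0); column heights now [0 2 3 5 6], max=6
Test piece T rot0 at col 2 (width 3): heights before test = [0 2 3 5 6]; fits = False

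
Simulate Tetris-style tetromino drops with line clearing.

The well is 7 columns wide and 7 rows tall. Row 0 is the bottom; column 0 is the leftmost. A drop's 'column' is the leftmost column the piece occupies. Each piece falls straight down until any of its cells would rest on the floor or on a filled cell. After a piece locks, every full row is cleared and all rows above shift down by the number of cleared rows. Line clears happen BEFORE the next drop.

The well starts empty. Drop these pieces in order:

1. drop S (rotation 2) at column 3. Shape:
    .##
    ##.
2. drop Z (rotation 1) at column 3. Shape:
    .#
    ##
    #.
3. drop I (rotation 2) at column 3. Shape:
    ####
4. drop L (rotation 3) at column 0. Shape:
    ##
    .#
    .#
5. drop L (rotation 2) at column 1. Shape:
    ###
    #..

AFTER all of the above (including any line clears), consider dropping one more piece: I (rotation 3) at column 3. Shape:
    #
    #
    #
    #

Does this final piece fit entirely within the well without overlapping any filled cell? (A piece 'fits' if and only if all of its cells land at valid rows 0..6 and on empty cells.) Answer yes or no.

Answer: no

Derivation:
Drop 1: S rot2 at col 3 lands with bottom-row=0; cleared 0 line(s) (total 0); column heights now [0 0 0 1 2 2 0], max=2
Drop 2: Z rot1 at col 3 lands with bottom-row=1; cleared 0 line(s) (total 0); column heights now [0 0 0 3 4 2 0], max=4
Drop 3: I rot2 at col 3 lands with bottom-row=4; cleared 0 line(s) (total 0); column heights now [0 0 0 5 5 5 5], max=5
Drop 4: L rot3 at col 0 lands with bottom-row=0; cleared 0 line(s) (total 0); column heights now [3 3 0 5 5 5 5], max=5
Drop 5: L rot2 at col 1 lands with bottom-row=4; cleared 0 line(s) (total 0); column heights now [3 6 6 6 5 5 5], max=6
Test piece I rot3 at col 3 (width 1): heights before test = [3 6 6 6 5 5 5]; fits = False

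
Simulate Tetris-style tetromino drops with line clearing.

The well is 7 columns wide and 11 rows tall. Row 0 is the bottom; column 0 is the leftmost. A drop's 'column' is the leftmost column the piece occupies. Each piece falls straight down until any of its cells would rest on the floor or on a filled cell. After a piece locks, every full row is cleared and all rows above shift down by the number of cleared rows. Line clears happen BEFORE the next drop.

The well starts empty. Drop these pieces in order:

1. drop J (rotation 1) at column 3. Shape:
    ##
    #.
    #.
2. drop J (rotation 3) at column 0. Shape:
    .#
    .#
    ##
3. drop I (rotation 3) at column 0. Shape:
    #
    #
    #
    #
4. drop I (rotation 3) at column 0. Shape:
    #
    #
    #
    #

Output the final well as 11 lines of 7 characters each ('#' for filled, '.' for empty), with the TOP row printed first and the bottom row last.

Answer: .......
.......
#......
#......
#......
#......
#......
#......
##.##..
##.#...
##.#...

Derivation:
Drop 1: J rot1 at col 3 lands with bottom-row=0; cleared 0 line(s) (total 0); column heights now [0 0 0 3 3 0 0], max=3
Drop 2: J rot3 at col 0 lands with bottom-row=0; cleared 0 line(s) (total 0); column heights now [1 3 0 3 3 0 0], max=3
Drop 3: I rot3 at col 0 lands with bottom-row=1; cleared 0 line(s) (total 0); column heights now [5 3 0 3 3 0 0], max=5
Drop 4: I rot3 at col 0 lands with bottom-row=5; cleared 0 line(s) (total 0); column heights now [9 3 0 3 3 0 0], max=9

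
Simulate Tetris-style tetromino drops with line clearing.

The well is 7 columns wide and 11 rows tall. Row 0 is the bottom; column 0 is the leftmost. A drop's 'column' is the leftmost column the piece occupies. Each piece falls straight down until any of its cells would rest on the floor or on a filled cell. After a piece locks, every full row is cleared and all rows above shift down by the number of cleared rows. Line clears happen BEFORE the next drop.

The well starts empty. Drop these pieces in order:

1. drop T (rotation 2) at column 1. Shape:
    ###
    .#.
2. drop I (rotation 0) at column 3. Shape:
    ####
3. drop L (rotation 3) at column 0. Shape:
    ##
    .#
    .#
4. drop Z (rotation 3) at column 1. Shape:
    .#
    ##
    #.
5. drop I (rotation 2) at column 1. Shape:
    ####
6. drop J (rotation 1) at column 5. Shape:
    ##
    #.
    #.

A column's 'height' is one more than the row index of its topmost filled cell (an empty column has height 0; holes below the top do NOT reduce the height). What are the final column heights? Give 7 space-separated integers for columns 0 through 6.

Drop 1: T rot2 at col 1 lands with bottom-row=0; cleared 0 line(s) (total 0); column heights now [0 2 2 2 0 0 0], max=2
Drop 2: I rot0 at col 3 lands with bottom-row=2; cleared 0 line(s) (total 0); column heights now [0 2 2 3 3 3 3], max=3
Drop 3: L rot3 at col 0 lands with bottom-row=2; cleared 0 line(s) (total 0); column heights now [5 5 2 3 3 3 3], max=5
Drop 4: Z rot3 at col 1 lands with bottom-row=5; cleared 0 line(s) (total 0); column heights now [5 7 8 3 3 3 3], max=8
Drop 5: I rot2 at col 1 lands with bottom-row=8; cleared 0 line(s) (total 0); column heights now [5 9 9 9 9 3 3], max=9
Drop 6: J rot1 at col 5 lands with bottom-row=3; cleared 0 line(s) (total 0); column heights now [5 9 9 9 9 6 6], max=9

Answer: 5 9 9 9 9 6 6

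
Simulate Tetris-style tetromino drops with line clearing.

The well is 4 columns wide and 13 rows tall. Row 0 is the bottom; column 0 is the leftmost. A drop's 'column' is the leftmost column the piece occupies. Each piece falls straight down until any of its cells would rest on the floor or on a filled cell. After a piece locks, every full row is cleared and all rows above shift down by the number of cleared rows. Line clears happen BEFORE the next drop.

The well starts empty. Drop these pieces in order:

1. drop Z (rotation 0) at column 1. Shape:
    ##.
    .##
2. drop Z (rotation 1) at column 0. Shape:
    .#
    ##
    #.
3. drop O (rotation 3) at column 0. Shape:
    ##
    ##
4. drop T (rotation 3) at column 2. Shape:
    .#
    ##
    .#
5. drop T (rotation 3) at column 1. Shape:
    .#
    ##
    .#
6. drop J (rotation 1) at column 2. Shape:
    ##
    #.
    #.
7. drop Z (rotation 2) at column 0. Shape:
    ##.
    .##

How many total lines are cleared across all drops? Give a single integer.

Answer: 2

Derivation:
Drop 1: Z rot0 at col 1 lands with bottom-row=0; cleared 0 line(s) (total 0); column heights now [0 2 2 1], max=2
Drop 2: Z rot1 at col 0 lands with bottom-row=1; cleared 0 line(s) (total 0); column heights now [3 4 2 1], max=4
Drop 3: O rot3 at col 0 lands with bottom-row=4; cleared 0 line(s) (total 0); column heights now [6 6 2 1], max=6
Drop 4: T rot3 at col 2 lands with bottom-row=1; cleared 2 line(s) (total 2); column heights now [4 4 1 2], max=4
Drop 5: T rot3 at col 1 lands with bottom-row=3; cleared 0 line(s) (total 2); column heights now [4 5 6 2], max=6
Drop 6: J rot1 at col 2 lands with bottom-row=6; cleared 0 line(s) (total 2); column heights now [4 5 9 9], max=9
Drop 7: Z rot2 at col 0 lands with bottom-row=9; cleared 0 line(s) (total 2); column heights now [11 11 10 9], max=11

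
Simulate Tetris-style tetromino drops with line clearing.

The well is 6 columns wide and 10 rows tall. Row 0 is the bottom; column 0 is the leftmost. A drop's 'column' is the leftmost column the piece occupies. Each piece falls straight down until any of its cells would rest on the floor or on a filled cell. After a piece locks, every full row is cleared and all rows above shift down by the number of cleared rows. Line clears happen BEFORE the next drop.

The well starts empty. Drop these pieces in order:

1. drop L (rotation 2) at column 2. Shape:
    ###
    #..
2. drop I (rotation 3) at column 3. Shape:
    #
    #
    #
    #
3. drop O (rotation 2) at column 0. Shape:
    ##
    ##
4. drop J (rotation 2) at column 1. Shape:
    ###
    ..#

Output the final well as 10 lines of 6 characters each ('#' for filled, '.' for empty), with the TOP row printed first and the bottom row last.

Drop 1: L rot2 at col 2 lands with bottom-row=0; cleared 0 line(s) (total 0); column heights now [0 0 2 2 2 0], max=2
Drop 2: I rot3 at col 3 lands with bottom-row=2; cleared 0 line(s) (total 0); column heights now [0 0 2 6 2 0], max=6
Drop 3: O rot2 at col 0 lands with bottom-row=0; cleared 0 line(s) (total 0); column heights now [2 2 2 6 2 0], max=6
Drop 4: J rot2 at col 1 lands with bottom-row=6; cleared 0 line(s) (total 0); column heights now [2 8 8 8 2 0], max=8

Answer: ......
......
.###..
...#..
...#..
...#..
...#..
...#..
#####.
###...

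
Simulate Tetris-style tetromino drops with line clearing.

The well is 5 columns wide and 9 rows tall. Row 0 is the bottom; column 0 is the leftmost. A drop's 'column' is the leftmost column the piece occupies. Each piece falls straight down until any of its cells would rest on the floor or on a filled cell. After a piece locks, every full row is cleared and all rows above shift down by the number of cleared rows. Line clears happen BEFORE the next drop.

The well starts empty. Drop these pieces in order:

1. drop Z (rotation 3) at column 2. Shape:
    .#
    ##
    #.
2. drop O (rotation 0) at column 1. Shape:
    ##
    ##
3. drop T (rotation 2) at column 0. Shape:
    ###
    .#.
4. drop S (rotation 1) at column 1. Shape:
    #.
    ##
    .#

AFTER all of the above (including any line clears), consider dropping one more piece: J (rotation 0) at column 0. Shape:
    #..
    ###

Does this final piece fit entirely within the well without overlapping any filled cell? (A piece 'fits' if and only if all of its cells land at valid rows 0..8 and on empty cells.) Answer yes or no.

Answer: no

Derivation:
Drop 1: Z rot3 at col 2 lands with bottom-row=0; cleared 0 line(s) (total 0); column heights now [0 0 2 3 0], max=3
Drop 2: O rot0 at col 1 lands with bottom-row=2; cleared 0 line(s) (total 0); column heights now [0 4 4 3 0], max=4
Drop 3: T rot2 at col 0 lands with bottom-row=4; cleared 0 line(s) (total 0); column heights now [6 6 6 3 0], max=6
Drop 4: S rot1 at col 1 lands with bottom-row=6; cleared 0 line(s) (total 0); column heights now [6 9 8 3 0], max=9
Test piece J rot0 at col 0 (width 3): heights before test = [6 9 8 3 0]; fits = False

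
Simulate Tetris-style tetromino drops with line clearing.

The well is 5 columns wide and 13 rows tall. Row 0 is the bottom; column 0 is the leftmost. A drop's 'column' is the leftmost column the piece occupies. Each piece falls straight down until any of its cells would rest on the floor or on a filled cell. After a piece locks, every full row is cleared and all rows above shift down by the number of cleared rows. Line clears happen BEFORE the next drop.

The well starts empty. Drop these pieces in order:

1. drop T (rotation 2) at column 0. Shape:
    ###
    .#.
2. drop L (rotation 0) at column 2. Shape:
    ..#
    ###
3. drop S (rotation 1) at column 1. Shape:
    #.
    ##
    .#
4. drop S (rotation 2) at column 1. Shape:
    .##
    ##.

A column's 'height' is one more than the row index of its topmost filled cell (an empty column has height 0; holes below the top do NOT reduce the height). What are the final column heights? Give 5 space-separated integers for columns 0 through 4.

Answer: 2 7 8 8 4

Derivation:
Drop 1: T rot2 at col 0 lands with bottom-row=0; cleared 0 line(s) (total 0); column heights now [2 2 2 0 0], max=2
Drop 2: L rot0 at col 2 lands with bottom-row=2; cleared 0 line(s) (total 0); column heights now [2 2 3 3 4], max=4
Drop 3: S rot1 at col 1 lands with bottom-row=3; cleared 0 line(s) (total 0); column heights now [2 6 5 3 4], max=6
Drop 4: S rot2 at col 1 lands with bottom-row=6; cleared 0 line(s) (total 0); column heights now [2 7 8 8 4], max=8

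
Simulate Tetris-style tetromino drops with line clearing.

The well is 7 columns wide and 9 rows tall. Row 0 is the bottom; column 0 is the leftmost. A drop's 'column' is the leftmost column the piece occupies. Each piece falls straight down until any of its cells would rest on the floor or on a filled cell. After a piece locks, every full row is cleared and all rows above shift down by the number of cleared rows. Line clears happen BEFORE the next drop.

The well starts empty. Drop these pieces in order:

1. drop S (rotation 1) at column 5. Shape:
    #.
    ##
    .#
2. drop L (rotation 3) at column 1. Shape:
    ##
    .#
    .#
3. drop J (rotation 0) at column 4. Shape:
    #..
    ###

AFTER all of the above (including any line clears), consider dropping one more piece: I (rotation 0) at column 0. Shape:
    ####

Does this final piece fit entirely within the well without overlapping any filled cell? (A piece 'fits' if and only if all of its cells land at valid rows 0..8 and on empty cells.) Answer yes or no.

Drop 1: S rot1 at col 5 lands with bottom-row=0; cleared 0 line(s) (total 0); column heights now [0 0 0 0 0 3 2], max=3
Drop 2: L rot3 at col 1 lands with bottom-row=0; cleared 0 line(s) (total 0); column heights now [0 3 3 0 0 3 2], max=3
Drop 3: J rot0 at col 4 lands with bottom-row=3; cleared 0 line(s) (total 0); column heights now [0 3 3 0 5 4 4], max=5
Test piece I rot0 at col 0 (width 4): heights before test = [0 3 3 0 5 4 4]; fits = True

Answer: yes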